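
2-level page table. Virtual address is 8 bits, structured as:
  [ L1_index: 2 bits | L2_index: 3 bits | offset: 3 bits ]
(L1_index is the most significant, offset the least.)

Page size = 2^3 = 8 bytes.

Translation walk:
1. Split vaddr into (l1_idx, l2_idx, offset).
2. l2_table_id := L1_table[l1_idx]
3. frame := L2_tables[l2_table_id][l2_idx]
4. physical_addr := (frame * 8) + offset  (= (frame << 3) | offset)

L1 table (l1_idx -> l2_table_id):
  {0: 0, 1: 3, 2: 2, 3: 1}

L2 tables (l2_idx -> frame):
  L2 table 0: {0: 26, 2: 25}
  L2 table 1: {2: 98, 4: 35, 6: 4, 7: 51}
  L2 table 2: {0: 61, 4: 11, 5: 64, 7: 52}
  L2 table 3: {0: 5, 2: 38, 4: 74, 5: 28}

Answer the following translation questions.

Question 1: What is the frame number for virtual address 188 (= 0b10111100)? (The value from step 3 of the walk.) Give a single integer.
vaddr = 188: l1_idx=2, l2_idx=7
L1[2] = 2; L2[2][7] = 52

Answer: 52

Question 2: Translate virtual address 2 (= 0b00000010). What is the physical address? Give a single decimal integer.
vaddr = 2 = 0b00000010
Split: l1_idx=0, l2_idx=0, offset=2
L1[0] = 0
L2[0][0] = 26
paddr = 26 * 8 + 2 = 210

Answer: 210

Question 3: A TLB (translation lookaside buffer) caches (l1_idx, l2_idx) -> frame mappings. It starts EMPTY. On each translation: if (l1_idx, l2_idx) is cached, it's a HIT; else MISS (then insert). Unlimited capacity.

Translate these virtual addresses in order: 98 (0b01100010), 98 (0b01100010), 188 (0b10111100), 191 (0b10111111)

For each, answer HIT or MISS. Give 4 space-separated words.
Answer: MISS HIT MISS HIT

Derivation:
vaddr=98: (1,4) not in TLB -> MISS, insert
vaddr=98: (1,4) in TLB -> HIT
vaddr=188: (2,7) not in TLB -> MISS, insert
vaddr=191: (2,7) in TLB -> HIT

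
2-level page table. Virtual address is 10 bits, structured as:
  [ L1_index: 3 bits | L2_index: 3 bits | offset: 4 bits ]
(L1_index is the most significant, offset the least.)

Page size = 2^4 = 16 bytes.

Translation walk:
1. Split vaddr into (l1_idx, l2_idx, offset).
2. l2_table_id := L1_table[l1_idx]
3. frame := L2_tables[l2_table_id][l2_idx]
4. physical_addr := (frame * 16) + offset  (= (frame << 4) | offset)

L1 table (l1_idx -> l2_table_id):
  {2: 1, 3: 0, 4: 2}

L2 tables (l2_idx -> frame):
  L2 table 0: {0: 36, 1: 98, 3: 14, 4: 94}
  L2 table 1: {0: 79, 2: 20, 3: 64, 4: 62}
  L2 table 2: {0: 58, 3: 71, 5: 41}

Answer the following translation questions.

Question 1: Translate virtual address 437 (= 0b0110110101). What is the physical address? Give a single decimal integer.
Answer: 229

Derivation:
vaddr = 437 = 0b0110110101
Split: l1_idx=3, l2_idx=3, offset=5
L1[3] = 0
L2[0][3] = 14
paddr = 14 * 16 + 5 = 229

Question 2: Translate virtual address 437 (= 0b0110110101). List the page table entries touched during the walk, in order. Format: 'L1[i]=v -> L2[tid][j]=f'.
Answer: L1[3]=0 -> L2[0][3]=14

Derivation:
vaddr = 437 = 0b0110110101
Split: l1_idx=3, l2_idx=3, offset=5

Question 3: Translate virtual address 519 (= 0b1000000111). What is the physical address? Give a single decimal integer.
Answer: 935

Derivation:
vaddr = 519 = 0b1000000111
Split: l1_idx=4, l2_idx=0, offset=7
L1[4] = 2
L2[2][0] = 58
paddr = 58 * 16 + 7 = 935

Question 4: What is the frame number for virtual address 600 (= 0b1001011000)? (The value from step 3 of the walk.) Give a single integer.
vaddr = 600: l1_idx=4, l2_idx=5
L1[4] = 2; L2[2][5] = 41

Answer: 41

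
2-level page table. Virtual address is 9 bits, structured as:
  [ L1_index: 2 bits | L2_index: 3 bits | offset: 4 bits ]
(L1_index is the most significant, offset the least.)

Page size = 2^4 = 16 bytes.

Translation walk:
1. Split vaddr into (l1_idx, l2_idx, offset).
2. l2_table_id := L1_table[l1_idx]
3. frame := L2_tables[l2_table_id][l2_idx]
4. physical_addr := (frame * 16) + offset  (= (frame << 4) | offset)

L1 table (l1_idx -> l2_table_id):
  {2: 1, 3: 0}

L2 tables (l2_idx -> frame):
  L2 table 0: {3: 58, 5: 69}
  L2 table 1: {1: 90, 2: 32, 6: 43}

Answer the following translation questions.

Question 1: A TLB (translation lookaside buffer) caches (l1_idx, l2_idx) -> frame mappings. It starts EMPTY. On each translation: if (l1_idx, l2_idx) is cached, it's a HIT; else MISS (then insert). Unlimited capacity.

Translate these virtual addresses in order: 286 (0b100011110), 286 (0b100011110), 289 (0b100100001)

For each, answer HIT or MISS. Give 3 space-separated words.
Answer: MISS HIT MISS

Derivation:
vaddr=286: (2,1) not in TLB -> MISS, insert
vaddr=286: (2,1) in TLB -> HIT
vaddr=289: (2,2) not in TLB -> MISS, insert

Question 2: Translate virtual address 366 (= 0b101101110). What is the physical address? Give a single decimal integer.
Answer: 702

Derivation:
vaddr = 366 = 0b101101110
Split: l1_idx=2, l2_idx=6, offset=14
L1[2] = 1
L2[1][6] = 43
paddr = 43 * 16 + 14 = 702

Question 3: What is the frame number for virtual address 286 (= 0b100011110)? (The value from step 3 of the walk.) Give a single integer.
Answer: 90

Derivation:
vaddr = 286: l1_idx=2, l2_idx=1
L1[2] = 1; L2[1][1] = 90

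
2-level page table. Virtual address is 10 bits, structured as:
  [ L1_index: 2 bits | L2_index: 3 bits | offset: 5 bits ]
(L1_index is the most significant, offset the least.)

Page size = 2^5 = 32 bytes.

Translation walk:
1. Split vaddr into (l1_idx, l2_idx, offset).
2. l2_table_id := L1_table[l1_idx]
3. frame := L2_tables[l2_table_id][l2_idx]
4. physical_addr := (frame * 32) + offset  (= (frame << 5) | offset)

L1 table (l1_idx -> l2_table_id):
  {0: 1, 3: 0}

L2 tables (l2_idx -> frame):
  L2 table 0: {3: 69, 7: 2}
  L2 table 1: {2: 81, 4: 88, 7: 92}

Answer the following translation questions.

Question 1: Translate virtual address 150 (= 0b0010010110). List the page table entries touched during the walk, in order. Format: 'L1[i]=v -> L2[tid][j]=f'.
Answer: L1[0]=1 -> L2[1][4]=88

Derivation:
vaddr = 150 = 0b0010010110
Split: l1_idx=0, l2_idx=4, offset=22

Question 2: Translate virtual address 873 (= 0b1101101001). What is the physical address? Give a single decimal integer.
vaddr = 873 = 0b1101101001
Split: l1_idx=3, l2_idx=3, offset=9
L1[3] = 0
L2[0][3] = 69
paddr = 69 * 32 + 9 = 2217

Answer: 2217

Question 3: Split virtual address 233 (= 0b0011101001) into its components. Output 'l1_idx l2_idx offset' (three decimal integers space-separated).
vaddr = 233 = 0b0011101001
  top 2 bits -> l1_idx = 0
  next 3 bits -> l2_idx = 7
  bottom 5 bits -> offset = 9

Answer: 0 7 9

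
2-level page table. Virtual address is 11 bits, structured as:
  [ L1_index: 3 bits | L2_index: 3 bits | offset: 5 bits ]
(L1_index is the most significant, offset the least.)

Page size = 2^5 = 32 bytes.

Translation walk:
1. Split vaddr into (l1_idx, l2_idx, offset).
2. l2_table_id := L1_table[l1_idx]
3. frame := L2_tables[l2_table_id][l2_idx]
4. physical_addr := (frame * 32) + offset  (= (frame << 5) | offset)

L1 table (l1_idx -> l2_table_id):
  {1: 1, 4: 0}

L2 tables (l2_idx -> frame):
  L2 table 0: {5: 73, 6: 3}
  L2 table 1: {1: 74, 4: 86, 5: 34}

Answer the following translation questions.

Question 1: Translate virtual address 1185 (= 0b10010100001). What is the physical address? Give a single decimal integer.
Answer: 2337

Derivation:
vaddr = 1185 = 0b10010100001
Split: l1_idx=4, l2_idx=5, offset=1
L1[4] = 0
L2[0][5] = 73
paddr = 73 * 32 + 1 = 2337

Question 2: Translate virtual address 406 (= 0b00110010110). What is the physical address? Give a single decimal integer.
vaddr = 406 = 0b00110010110
Split: l1_idx=1, l2_idx=4, offset=22
L1[1] = 1
L2[1][4] = 86
paddr = 86 * 32 + 22 = 2774

Answer: 2774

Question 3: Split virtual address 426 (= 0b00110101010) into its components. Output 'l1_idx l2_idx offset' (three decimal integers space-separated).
Answer: 1 5 10

Derivation:
vaddr = 426 = 0b00110101010
  top 3 bits -> l1_idx = 1
  next 3 bits -> l2_idx = 5
  bottom 5 bits -> offset = 10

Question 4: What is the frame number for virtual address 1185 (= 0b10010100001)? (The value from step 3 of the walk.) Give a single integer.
vaddr = 1185: l1_idx=4, l2_idx=5
L1[4] = 0; L2[0][5] = 73

Answer: 73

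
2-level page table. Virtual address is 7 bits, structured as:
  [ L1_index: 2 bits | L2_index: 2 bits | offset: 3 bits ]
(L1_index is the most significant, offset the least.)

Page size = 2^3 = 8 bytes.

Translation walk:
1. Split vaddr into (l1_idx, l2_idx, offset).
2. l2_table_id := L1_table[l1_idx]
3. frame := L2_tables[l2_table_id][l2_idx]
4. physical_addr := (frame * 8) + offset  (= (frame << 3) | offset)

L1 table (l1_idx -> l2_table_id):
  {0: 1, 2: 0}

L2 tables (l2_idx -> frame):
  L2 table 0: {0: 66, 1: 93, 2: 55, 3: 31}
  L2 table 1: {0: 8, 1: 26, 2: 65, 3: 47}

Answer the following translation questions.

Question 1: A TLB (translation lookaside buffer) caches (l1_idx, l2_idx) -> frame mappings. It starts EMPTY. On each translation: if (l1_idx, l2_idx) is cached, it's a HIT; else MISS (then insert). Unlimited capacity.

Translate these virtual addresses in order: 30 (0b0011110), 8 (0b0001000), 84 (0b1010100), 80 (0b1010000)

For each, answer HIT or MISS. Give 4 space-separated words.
Answer: MISS MISS MISS HIT

Derivation:
vaddr=30: (0,3) not in TLB -> MISS, insert
vaddr=8: (0,1) not in TLB -> MISS, insert
vaddr=84: (2,2) not in TLB -> MISS, insert
vaddr=80: (2,2) in TLB -> HIT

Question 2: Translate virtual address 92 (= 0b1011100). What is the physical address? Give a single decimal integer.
Answer: 252

Derivation:
vaddr = 92 = 0b1011100
Split: l1_idx=2, l2_idx=3, offset=4
L1[2] = 0
L2[0][3] = 31
paddr = 31 * 8 + 4 = 252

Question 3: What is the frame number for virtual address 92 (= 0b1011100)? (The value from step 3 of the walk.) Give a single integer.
vaddr = 92: l1_idx=2, l2_idx=3
L1[2] = 0; L2[0][3] = 31

Answer: 31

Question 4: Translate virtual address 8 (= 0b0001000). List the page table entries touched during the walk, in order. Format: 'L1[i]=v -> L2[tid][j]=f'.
Answer: L1[0]=1 -> L2[1][1]=26

Derivation:
vaddr = 8 = 0b0001000
Split: l1_idx=0, l2_idx=1, offset=0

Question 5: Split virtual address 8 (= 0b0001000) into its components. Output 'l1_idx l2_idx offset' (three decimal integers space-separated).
Answer: 0 1 0

Derivation:
vaddr = 8 = 0b0001000
  top 2 bits -> l1_idx = 0
  next 2 bits -> l2_idx = 1
  bottom 3 bits -> offset = 0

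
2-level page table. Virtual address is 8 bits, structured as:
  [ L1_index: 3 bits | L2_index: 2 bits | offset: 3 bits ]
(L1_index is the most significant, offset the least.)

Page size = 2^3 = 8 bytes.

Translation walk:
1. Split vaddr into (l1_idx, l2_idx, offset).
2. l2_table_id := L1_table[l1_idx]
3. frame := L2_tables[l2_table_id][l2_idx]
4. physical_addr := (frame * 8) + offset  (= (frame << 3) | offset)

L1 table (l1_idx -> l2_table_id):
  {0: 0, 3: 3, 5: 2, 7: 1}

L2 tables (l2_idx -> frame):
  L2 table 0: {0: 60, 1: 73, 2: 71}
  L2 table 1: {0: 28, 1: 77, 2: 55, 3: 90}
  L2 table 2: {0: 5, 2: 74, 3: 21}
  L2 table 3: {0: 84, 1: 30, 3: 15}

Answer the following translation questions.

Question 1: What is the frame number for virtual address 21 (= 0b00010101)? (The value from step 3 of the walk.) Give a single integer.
Answer: 71

Derivation:
vaddr = 21: l1_idx=0, l2_idx=2
L1[0] = 0; L2[0][2] = 71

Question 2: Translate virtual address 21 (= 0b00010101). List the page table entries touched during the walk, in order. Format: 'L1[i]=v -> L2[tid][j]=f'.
Answer: L1[0]=0 -> L2[0][2]=71

Derivation:
vaddr = 21 = 0b00010101
Split: l1_idx=0, l2_idx=2, offset=5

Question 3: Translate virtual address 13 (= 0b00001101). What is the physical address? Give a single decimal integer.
Answer: 589

Derivation:
vaddr = 13 = 0b00001101
Split: l1_idx=0, l2_idx=1, offset=5
L1[0] = 0
L2[0][1] = 73
paddr = 73 * 8 + 5 = 589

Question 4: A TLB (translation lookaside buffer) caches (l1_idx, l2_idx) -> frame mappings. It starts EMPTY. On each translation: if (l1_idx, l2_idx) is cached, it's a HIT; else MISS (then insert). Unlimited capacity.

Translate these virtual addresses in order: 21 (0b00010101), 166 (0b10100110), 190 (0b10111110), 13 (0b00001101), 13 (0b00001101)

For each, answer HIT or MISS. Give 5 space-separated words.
Answer: MISS MISS MISS MISS HIT

Derivation:
vaddr=21: (0,2) not in TLB -> MISS, insert
vaddr=166: (5,0) not in TLB -> MISS, insert
vaddr=190: (5,3) not in TLB -> MISS, insert
vaddr=13: (0,1) not in TLB -> MISS, insert
vaddr=13: (0,1) in TLB -> HIT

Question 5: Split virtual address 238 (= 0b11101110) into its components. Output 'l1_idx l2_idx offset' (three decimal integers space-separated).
vaddr = 238 = 0b11101110
  top 3 bits -> l1_idx = 7
  next 2 bits -> l2_idx = 1
  bottom 3 bits -> offset = 6

Answer: 7 1 6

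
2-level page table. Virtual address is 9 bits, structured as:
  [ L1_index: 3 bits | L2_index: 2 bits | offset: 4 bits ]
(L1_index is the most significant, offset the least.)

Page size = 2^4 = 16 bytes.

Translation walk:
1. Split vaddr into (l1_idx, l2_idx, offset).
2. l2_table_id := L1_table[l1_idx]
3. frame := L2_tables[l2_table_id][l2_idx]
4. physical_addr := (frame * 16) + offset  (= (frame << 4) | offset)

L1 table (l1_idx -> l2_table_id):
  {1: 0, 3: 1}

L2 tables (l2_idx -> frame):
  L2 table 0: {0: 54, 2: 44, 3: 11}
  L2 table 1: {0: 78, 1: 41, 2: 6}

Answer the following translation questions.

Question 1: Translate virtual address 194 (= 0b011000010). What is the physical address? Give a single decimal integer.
Answer: 1250

Derivation:
vaddr = 194 = 0b011000010
Split: l1_idx=3, l2_idx=0, offset=2
L1[3] = 1
L2[1][0] = 78
paddr = 78 * 16 + 2 = 1250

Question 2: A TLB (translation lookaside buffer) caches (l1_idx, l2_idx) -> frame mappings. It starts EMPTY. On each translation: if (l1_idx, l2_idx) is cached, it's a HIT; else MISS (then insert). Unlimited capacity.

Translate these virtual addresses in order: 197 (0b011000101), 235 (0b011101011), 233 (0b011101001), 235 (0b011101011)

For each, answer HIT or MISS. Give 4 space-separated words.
Answer: MISS MISS HIT HIT

Derivation:
vaddr=197: (3,0) not in TLB -> MISS, insert
vaddr=235: (3,2) not in TLB -> MISS, insert
vaddr=233: (3,2) in TLB -> HIT
vaddr=235: (3,2) in TLB -> HIT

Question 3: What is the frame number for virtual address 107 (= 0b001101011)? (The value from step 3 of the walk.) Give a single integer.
Answer: 44

Derivation:
vaddr = 107: l1_idx=1, l2_idx=2
L1[1] = 0; L2[0][2] = 44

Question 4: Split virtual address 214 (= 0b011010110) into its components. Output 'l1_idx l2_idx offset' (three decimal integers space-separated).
Answer: 3 1 6

Derivation:
vaddr = 214 = 0b011010110
  top 3 bits -> l1_idx = 3
  next 2 bits -> l2_idx = 1
  bottom 4 bits -> offset = 6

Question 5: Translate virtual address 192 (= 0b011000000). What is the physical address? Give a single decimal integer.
Answer: 1248

Derivation:
vaddr = 192 = 0b011000000
Split: l1_idx=3, l2_idx=0, offset=0
L1[3] = 1
L2[1][0] = 78
paddr = 78 * 16 + 0 = 1248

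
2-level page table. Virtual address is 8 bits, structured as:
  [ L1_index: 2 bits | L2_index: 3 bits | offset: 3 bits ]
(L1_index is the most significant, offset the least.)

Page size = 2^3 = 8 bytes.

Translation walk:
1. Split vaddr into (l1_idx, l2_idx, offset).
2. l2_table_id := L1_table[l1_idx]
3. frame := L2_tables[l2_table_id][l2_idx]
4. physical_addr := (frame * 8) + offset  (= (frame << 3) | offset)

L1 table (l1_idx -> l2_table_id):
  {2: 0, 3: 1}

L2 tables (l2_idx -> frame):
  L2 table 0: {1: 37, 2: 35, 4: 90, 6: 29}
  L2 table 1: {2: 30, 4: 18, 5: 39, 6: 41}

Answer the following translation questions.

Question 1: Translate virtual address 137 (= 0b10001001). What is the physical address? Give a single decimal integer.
Answer: 297

Derivation:
vaddr = 137 = 0b10001001
Split: l1_idx=2, l2_idx=1, offset=1
L1[2] = 0
L2[0][1] = 37
paddr = 37 * 8 + 1 = 297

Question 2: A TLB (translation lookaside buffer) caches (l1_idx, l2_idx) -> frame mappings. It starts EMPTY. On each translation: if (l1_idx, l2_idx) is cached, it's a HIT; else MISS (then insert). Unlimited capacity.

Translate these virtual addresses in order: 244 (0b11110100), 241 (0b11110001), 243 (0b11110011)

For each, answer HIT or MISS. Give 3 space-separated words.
vaddr=244: (3,6) not in TLB -> MISS, insert
vaddr=241: (3,6) in TLB -> HIT
vaddr=243: (3,6) in TLB -> HIT

Answer: MISS HIT HIT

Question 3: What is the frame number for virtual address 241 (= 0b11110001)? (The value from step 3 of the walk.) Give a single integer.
Answer: 41

Derivation:
vaddr = 241: l1_idx=3, l2_idx=6
L1[3] = 1; L2[1][6] = 41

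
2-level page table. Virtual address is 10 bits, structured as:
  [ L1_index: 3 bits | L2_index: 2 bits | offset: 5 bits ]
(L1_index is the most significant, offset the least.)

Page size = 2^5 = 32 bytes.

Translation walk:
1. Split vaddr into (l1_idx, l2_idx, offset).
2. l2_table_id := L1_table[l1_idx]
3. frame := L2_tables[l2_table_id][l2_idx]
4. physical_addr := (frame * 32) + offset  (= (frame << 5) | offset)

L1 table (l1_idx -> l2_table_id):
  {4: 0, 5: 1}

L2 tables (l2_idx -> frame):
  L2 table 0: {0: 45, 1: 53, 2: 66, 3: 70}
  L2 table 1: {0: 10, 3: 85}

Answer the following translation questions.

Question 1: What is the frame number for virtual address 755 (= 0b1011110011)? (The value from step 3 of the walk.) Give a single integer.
Answer: 85

Derivation:
vaddr = 755: l1_idx=5, l2_idx=3
L1[5] = 1; L2[1][3] = 85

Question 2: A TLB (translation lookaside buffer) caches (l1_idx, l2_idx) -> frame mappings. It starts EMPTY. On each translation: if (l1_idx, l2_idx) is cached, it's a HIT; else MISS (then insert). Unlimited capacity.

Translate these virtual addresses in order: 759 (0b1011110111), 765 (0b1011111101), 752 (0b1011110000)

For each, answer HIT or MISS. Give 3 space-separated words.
Answer: MISS HIT HIT

Derivation:
vaddr=759: (5,3) not in TLB -> MISS, insert
vaddr=765: (5,3) in TLB -> HIT
vaddr=752: (5,3) in TLB -> HIT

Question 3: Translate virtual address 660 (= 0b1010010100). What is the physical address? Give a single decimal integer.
Answer: 340

Derivation:
vaddr = 660 = 0b1010010100
Split: l1_idx=5, l2_idx=0, offset=20
L1[5] = 1
L2[1][0] = 10
paddr = 10 * 32 + 20 = 340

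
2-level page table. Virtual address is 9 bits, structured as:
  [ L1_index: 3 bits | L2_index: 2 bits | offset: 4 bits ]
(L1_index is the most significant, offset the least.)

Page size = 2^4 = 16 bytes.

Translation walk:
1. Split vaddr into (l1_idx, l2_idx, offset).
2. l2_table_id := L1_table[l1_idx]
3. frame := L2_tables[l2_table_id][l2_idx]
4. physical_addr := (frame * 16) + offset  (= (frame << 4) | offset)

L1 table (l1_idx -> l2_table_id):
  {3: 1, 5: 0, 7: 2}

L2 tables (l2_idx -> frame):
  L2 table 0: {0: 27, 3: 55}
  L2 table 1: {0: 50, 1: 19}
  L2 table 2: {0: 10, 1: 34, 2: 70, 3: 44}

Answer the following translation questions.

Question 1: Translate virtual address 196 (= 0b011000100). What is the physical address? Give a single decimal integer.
vaddr = 196 = 0b011000100
Split: l1_idx=3, l2_idx=0, offset=4
L1[3] = 1
L2[1][0] = 50
paddr = 50 * 16 + 4 = 804

Answer: 804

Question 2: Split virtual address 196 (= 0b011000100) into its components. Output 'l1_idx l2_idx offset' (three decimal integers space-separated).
vaddr = 196 = 0b011000100
  top 3 bits -> l1_idx = 3
  next 2 bits -> l2_idx = 0
  bottom 4 bits -> offset = 4

Answer: 3 0 4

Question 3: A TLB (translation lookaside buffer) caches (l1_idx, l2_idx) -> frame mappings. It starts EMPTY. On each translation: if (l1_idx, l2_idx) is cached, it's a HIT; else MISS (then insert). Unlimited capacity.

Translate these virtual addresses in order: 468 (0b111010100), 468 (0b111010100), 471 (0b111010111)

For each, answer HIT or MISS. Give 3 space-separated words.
Answer: MISS HIT HIT

Derivation:
vaddr=468: (7,1) not in TLB -> MISS, insert
vaddr=468: (7,1) in TLB -> HIT
vaddr=471: (7,1) in TLB -> HIT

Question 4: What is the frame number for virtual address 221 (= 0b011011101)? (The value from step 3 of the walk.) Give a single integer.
Answer: 19

Derivation:
vaddr = 221: l1_idx=3, l2_idx=1
L1[3] = 1; L2[1][1] = 19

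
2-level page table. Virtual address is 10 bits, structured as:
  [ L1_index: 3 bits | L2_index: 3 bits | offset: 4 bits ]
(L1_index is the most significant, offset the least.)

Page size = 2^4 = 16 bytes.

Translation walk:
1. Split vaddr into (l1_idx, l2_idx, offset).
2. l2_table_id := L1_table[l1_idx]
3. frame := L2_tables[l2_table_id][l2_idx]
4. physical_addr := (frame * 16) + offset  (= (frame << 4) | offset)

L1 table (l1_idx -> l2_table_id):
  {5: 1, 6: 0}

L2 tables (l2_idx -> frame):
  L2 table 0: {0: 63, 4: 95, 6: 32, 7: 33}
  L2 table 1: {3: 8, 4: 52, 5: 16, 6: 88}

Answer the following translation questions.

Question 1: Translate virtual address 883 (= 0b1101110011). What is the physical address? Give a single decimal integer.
vaddr = 883 = 0b1101110011
Split: l1_idx=6, l2_idx=7, offset=3
L1[6] = 0
L2[0][7] = 33
paddr = 33 * 16 + 3 = 531

Answer: 531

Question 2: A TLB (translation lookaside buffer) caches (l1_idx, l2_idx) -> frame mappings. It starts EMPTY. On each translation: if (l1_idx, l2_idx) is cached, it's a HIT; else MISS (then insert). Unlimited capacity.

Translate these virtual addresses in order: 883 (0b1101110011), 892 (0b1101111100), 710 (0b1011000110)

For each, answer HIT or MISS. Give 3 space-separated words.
vaddr=883: (6,7) not in TLB -> MISS, insert
vaddr=892: (6,7) in TLB -> HIT
vaddr=710: (5,4) not in TLB -> MISS, insert

Answer: MISS HIT MISS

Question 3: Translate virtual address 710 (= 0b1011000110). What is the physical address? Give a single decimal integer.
Answer: 838

Derivation:
vaddr = 710 = 0b1011000110
Split: l1_idx=5, l2_idx=4, offset=6
L1[5] = 1
L2[1][4] = 52
paddr = 52 * 16 + 6 = 838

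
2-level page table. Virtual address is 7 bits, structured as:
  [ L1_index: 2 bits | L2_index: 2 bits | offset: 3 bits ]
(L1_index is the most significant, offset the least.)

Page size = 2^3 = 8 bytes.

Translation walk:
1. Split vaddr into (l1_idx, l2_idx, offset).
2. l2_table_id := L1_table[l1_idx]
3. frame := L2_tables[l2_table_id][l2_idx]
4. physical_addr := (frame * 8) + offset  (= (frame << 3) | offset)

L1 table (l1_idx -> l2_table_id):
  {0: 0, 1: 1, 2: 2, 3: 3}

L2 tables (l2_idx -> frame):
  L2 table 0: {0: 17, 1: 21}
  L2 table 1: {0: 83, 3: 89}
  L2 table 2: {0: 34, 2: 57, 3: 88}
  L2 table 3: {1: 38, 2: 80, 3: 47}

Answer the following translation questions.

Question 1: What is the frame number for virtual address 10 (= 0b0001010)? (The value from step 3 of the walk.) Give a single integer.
vaddr = 10: l1_idx=0, l2_idx=1
L1[0] = 0; L2[0][1] = 21

Answer: 21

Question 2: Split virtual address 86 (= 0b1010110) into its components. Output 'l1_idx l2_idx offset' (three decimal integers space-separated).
Answer: 2 2 6

Derivation:
vaddr = 86 = 0b1010110
  top 2 bits -> l1_idx = 2
  next 2 bits -> l2_idx = 2
  bottom 3 bits -> offset = 6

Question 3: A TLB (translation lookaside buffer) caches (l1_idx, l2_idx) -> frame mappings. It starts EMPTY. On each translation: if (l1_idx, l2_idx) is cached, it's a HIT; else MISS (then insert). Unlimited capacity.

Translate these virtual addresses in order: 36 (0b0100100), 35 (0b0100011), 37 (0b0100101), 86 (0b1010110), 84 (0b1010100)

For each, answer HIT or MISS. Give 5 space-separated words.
Answer: MISS HIT HIT MISS HIT

Derivation:
vaddr=36: (1,0) not in TLB -> MISS, insert
vaddr=35: (1,0) in TLB -> HIT
vaddr=37: (1,0) in TLB -> HIT
vaddr=86: (2,2) not in TLB -> MISS, insert
vaddr=84: (2,2) in TLB -> HIT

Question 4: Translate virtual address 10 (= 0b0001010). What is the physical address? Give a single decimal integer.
Answer: 170

Derivation:
vaddr = 10 = 0b0001010
Split: l1_idx=0, l2_idx=1, offset=2
L1[0] = 0
L2[0][1] = 21
paddr = 21 * 8 + 2 = 170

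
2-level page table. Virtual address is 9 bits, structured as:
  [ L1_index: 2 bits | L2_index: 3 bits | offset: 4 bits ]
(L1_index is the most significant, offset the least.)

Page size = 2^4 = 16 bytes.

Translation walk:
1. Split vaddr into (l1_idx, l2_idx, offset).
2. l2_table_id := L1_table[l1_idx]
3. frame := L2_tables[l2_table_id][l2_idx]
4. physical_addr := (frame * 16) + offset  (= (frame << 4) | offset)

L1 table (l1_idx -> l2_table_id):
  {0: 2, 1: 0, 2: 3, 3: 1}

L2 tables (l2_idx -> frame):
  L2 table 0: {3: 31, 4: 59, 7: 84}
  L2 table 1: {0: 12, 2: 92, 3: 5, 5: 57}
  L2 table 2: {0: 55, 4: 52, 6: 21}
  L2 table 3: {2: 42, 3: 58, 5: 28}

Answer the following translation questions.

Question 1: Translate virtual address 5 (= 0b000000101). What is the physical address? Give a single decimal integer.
Answer: 885

Derivation:
vaddr = 5 = 0b000000101
Split: l1_idx=0, l2_idx=0, offset=5
L1[0] = 2
L2[2][0] = 55
paddr = 55 * 16 + 5 = 885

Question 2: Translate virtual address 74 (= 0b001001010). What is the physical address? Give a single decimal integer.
vaddr = 74 = 0b001001010
Split: l1_idx=0, l2_idx=4, offset=10
L1[0] = 2
L2[2][4] = 52
paddr = 52 * 16 + 10 = 842

Answer: 842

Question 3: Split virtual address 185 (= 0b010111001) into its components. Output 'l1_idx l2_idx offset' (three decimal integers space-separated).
vaddr = 185 = 0b010111001
  top 2 bits -> l1_idx = 1
  next 3 bits -> l2_idx = 3
  bottom 4 bits -> offset = 9

Answer: 1 3 9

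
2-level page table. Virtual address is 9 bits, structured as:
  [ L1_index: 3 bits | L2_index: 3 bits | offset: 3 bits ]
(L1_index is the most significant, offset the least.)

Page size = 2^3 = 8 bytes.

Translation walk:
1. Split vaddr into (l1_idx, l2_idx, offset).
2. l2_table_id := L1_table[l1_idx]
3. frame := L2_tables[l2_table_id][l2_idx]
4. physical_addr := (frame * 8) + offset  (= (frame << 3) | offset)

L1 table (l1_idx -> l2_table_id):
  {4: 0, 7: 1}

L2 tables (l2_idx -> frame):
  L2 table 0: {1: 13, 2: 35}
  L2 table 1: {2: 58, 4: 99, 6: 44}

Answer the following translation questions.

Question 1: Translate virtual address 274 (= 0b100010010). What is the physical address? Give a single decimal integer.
Answer: 282

Derivation:
vaddr = 274 = 0b100010010
Split: l1_idx=4, l2_idx=2, offset=2
L1[4] = 0
L2[0][2] = 35
paddr = 35 * 8 + 2 = 282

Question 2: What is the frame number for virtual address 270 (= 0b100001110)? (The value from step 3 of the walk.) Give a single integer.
Answer: 13

Derivation:
vaddr = 270: l1_idx=4, l2_idx=1
L1[4] = 0; L2[0][1] = 13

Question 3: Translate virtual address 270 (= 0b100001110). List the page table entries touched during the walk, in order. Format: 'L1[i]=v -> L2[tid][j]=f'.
vaddr = 270 = 0b100001110
Split: l1_idx=4, l2_idx=1, offset=6

Answer: L1[4]=0 -> L2[0][1]=13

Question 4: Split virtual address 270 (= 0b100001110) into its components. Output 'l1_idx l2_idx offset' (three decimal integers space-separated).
vaddr = 270 = 0b100001110
  top 3 bits -> l1_idx = 4
  next 3 bits -> l2_idx = 1
  bottom 3 bits -> offset = 6

Answer: 4 1 6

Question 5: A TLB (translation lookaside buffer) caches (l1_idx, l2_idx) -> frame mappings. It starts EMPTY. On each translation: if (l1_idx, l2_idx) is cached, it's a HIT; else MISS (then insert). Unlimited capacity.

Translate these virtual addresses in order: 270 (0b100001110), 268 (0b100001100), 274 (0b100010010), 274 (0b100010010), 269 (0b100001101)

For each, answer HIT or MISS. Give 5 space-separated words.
vaddr=270: (4,1) not in TLB -> MISS, insert
vaddr=268: (4,1) in TLB -> HIT
vaddr=274: (4,2) not in TLB -> MISS, insert
vaddr=274: (4,2) in TLB -> HIT
vaddr=269: (4,1) in TLB -> HIT

Answer: MISS HIT MISS HIT HIT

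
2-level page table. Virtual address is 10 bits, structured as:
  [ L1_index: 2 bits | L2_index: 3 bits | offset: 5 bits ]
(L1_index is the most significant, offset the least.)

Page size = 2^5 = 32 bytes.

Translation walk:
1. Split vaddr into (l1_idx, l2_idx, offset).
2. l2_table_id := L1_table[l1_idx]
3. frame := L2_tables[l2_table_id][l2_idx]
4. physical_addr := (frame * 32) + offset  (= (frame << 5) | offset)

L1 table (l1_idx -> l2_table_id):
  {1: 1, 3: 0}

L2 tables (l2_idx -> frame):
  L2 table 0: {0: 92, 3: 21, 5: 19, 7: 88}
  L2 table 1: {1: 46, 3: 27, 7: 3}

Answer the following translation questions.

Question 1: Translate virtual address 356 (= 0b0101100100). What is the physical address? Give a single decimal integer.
Answer: 868

Derivation:
vaddr = 356 = 0b0101100100
Split: l1_idx=1, l2_idx=3, offset=4
L1[1] = 1
L2[1][3] = 27
paddr = 27 * 32 + 4 = 868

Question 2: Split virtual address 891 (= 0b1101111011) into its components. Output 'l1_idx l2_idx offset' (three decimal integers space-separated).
Answer: 3 3 27

Derivation:
vaddr = 891 = 0b1101111011
  top 2 bits -> l1_idx = 3
  next 3 bits -> l2_idx = 3
  bottom 5 bits -> offset = 27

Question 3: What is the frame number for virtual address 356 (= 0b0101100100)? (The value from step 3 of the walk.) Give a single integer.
vaddr = 356: l1_idx=1, l2_idx=3
L1[1] = 1; L2[1][3] = 27

Answer: 27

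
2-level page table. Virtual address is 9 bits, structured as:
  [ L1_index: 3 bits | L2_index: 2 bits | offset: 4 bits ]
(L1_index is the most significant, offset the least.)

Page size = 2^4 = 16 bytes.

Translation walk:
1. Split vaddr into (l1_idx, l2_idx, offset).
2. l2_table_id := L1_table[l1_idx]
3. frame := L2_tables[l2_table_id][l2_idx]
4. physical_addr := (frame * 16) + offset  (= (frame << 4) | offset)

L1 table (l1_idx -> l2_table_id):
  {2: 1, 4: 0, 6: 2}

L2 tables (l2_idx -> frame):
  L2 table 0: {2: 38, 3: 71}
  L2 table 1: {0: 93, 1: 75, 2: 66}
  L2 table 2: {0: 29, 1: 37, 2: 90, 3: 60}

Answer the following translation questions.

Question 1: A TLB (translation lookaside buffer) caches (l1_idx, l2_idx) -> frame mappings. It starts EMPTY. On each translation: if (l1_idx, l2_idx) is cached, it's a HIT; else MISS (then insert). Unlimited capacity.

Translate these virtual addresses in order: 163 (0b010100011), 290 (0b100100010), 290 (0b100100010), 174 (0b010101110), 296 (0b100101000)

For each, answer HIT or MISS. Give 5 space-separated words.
Answer: MISS MISS HIT HIT HIT

Derivation:
vaddr=163: (2,2) not in TLB -> MISS, insert
vaddr=290: (4,2) not in TLB -> MISS, insert
vaddr=290: (4,2) in TLB -> HIT
vaddr=174: (2,2) in TLB -> HIT
vaddr=296: (4,2) in TLB -> HIT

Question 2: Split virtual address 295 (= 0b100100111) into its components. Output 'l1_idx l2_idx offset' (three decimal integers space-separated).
vaddr = 295 = 0b100100111
  top 3 bits -> l1_idx = 4
  next 2 bits -> l2_idx = 2
  bottom 4 bits -> offset = 7

Answer: 4 2 7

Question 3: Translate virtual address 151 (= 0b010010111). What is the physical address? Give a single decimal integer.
vaddr = 151 = 0b010010111
Split: l1_idx=2, l2_idx=1, offset=7
L1[2] = 1
L2[1][1] = 75
paddr = 75 * 16 + 7 = 1207

Answer: 1207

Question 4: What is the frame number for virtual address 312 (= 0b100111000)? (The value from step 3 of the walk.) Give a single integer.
Answer: 71

Derivation:
vaddr = 312: l1_idx=4, l2_idx=3
L1[4] = 0; L2[0][3] = 71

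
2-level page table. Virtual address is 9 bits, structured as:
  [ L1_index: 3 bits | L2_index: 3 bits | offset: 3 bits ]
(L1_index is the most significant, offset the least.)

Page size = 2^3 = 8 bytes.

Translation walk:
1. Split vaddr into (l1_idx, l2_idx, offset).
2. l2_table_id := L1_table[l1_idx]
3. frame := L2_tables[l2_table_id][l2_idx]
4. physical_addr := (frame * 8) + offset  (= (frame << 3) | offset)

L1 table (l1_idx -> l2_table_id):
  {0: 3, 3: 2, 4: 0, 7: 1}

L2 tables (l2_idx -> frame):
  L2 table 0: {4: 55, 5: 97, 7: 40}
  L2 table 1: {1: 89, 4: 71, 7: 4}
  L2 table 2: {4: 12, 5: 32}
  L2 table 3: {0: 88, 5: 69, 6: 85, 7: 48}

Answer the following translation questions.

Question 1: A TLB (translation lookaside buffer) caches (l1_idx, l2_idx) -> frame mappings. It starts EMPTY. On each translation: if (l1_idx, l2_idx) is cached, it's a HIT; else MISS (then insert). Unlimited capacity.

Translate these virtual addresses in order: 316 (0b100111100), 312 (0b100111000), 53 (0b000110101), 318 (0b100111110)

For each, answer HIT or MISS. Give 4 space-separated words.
vaddr=316: (4,7) not in TLB -> MISS, insert
vaddr=312: (4,7) in TLB -> HIT
vaddr=53: (0,6) not in TLB -> MISS, insert
vaddr=318: (4,7) in TLB -> HIT

Answer: MISS HIT MISS HIT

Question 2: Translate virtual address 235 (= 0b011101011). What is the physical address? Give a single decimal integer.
vaddr = 235 = 0b011101011
Split: l1_idx=3, l2_idx=5, offset=3
L1[3] = 2
L2[2][5] = 32
paddr = 32 * 8 + 3 = 259

Answer: 259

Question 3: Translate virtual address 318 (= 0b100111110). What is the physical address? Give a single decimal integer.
vaddr = 318 = 0b100111110
Split: l1_idx=4, l2_idx=7, offset=6
L1[4] = 0
L2[0][7] = 40
paddr = 40 * 8 + 6 = 326

Answer: 326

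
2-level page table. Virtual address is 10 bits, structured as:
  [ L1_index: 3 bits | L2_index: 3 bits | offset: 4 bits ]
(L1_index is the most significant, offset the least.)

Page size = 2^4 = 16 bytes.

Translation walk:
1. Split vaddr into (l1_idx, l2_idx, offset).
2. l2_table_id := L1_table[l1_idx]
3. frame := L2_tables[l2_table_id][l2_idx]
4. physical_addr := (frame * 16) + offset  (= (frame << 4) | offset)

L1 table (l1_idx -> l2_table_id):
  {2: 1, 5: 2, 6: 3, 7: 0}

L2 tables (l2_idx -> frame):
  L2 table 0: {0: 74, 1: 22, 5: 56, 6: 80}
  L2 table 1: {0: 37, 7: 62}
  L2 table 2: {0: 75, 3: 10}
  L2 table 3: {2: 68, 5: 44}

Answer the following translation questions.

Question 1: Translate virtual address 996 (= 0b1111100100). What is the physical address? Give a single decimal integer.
Answer: 1284

Derivation:
vaddr = 996 = 0b1111100100
Split: l1_idx=7, l2_idx=6, offset=4
L1[7] = 0
L2[0][6] = 80
paddr = 80 * 16 + 4 = 1284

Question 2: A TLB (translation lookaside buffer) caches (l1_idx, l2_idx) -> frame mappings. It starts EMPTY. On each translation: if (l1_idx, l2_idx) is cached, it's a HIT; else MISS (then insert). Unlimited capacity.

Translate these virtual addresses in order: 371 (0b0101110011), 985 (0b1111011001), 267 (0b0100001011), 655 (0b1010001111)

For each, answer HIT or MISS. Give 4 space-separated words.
Answer: MISS MISS MISS MISS

Derivation:
vaddr=371: (2,7) not in TLB -> MISS, insert
vaddr=985: (7,5) not in TLB -> MISS, insert
vaddr=267: (2,0) not in TLB -> MISS, insert
vaddr=655: (5,0) not in TLB -> MISS, insert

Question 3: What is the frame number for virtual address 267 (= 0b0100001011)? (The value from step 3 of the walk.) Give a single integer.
Answer: 37

Derivation:
vaddr = 267: l1_idx=2, l2_idx=0
L1[2] = 1; L2[1][0] = 37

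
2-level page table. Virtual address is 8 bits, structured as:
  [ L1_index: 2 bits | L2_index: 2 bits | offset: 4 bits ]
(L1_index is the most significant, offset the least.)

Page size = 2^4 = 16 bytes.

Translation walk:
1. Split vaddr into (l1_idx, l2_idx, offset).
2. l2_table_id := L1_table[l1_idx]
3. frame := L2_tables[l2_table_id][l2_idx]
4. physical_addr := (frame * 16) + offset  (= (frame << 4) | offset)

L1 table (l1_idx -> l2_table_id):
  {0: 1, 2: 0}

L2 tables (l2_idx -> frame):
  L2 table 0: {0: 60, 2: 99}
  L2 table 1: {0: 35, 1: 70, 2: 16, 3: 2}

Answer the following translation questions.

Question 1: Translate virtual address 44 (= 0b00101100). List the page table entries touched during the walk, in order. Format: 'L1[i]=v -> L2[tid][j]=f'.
Answer: L1[0]=1 -> L2[1][2]=16

Derivation:
vaddr = 44 = 0b00101100
Split: l1_idx=0, l2_idx=2, offset=12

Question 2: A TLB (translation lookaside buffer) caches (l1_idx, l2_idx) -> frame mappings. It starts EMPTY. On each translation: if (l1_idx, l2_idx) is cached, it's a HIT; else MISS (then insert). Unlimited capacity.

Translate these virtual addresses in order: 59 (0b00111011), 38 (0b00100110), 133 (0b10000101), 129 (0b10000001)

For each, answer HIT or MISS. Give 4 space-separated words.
vaddr=59: (0,3) not in TLB -> MISS, insert
vaddr=38: (0,2) not in TLB -> MISS, insert
vaddr=133: (2,0) not in TLB -> MISS, insert
vaddr=129: (2,0) in TLB -> HIT

Answer: MISS MISS MISS HIT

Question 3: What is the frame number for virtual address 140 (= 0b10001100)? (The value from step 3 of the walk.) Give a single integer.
Answer: 60

Derivation:
vaddr = 140: l1_idx=2, l2_idx=0
L1[2] = 0; L2[0][0] = 60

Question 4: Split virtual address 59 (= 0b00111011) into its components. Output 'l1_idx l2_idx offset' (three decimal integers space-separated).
vaddr = 59 = 0b00111011
  top 2 bits -> l1_idx = 0
  next 2 bits -> l2_idx = 3
  bottom 4 bits -> offset = 11

Answer: 0 3 11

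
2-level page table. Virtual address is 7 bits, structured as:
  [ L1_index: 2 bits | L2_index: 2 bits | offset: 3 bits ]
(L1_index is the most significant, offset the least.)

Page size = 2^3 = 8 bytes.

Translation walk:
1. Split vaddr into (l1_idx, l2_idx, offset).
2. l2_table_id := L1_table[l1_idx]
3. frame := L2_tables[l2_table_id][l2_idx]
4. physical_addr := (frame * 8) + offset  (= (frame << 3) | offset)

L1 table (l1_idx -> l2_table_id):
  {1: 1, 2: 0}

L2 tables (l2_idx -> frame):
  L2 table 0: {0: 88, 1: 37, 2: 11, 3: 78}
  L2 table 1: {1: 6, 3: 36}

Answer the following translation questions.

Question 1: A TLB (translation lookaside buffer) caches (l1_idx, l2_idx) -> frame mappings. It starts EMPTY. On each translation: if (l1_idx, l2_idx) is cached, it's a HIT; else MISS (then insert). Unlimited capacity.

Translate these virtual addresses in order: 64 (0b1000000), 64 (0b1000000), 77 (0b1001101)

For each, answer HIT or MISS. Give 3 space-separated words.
Answer: MISS HIT MISS

Derivation:
vaddr=64: (2,0) not in TLB -> MISS, insert
vaddr=64: (2,0) in TLB -> HIT
vaddr=77: (2,1) not in TLB -> MISS, insert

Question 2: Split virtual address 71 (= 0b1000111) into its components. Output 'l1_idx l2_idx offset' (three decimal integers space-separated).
vaddr = 71 = 0b1000111
  top 2 bits -> l1_idx = 2
  next 2 bits -> l2_idx = 0
  bottom 3 bits -> offset = 7

Answer: 2 0 7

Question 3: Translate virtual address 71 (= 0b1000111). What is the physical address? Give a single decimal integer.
vaddr = 71 = 0b1000111
Split: l1_idx=2, l2_idx=0, offset=7
L1[2] = 0
L2[0][0] = 88
paddr = 88 * 8 + 7 = 711

Answer: 711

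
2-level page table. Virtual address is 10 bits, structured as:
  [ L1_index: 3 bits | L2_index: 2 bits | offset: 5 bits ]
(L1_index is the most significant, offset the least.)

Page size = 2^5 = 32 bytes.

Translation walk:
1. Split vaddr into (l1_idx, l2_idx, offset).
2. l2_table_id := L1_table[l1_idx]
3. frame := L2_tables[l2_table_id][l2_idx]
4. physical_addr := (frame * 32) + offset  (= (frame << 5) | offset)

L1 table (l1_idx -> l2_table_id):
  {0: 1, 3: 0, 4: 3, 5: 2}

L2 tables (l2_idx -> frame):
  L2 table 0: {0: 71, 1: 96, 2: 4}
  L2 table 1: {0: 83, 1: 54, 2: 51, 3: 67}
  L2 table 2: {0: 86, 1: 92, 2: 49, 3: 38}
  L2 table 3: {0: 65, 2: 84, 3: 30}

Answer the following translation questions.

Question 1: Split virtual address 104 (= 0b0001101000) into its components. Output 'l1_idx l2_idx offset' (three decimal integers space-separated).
vaddr = 104 = 0b0001101000
  top 3 bits -> l1_idx = 0
  next 2 bits -> l2_idx = 3
  bottom 5 bits -> offset = 8

Answer: 0 3 8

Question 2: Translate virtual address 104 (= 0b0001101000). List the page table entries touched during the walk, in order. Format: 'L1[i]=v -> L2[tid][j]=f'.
Answer: L1[0]=1 -> L2[1][3]=67

Derivation:
vaddr = 104 = 0b0001101000
Split: l1_idx=0, l2_idx=3, offset=8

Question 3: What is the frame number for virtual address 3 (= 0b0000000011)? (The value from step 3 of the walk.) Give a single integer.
Answer: 83

Derivation:
vaddr = 3: l1_idx=0, l2_idx=0
L1[0] = 1; L2[1][0] = 83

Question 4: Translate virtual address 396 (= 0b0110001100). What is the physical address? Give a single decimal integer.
vaddr = 396 = 0b0110001100
Split: l1_idx=3, l2_idx=0, offset=12
L1[3] = 0
L2[0][0] = 71
paddr = 71 * 32 + 12 = 2284

Answer: 2284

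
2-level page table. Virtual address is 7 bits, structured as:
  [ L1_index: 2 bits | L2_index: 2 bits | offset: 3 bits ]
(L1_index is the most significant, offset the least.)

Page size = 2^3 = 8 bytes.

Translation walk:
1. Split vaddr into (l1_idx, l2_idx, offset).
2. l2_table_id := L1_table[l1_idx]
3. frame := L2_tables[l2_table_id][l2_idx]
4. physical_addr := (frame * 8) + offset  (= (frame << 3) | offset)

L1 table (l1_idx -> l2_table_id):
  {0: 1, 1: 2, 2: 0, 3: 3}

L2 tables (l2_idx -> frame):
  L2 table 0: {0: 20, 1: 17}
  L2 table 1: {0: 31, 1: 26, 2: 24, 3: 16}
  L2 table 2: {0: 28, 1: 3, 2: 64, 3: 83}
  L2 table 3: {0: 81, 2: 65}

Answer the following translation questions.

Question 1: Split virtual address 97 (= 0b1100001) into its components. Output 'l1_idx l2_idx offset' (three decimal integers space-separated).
Answer: 3 0 1

Derivation:
vaddr = 97 = 0b1100001
  top 2 bits -> l1_idx = 3
  next 2 bits -> l2_idx = 0
  bottom 3 bits -> offset = 1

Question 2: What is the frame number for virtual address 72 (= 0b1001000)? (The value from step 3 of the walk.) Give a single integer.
vaddr = 72: l1_idx=2, l2_idx=1
L1[2] = 0; L2[0][1] = 17

Answer: 17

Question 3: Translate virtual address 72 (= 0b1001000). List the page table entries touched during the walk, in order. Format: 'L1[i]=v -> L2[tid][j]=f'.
vaddr = 72 = 0b1001000
Split: l1_idx=2, l2_idx=1, offset=0

Answer: L1[2]=0 -> L2[0][1]=17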